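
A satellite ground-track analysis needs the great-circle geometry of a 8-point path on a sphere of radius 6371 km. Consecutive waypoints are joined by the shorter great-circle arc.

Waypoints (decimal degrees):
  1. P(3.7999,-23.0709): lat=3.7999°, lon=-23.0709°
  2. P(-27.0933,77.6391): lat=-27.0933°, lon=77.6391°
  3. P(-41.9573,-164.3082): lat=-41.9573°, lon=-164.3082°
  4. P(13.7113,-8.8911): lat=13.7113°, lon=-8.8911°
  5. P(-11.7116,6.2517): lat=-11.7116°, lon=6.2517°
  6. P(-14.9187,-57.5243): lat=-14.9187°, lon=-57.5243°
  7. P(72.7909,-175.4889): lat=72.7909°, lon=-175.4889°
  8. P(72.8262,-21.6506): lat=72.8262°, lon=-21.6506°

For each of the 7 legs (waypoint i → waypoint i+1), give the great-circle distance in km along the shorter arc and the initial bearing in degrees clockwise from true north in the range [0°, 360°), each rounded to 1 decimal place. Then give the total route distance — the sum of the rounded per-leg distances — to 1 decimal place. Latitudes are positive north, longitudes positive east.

Leg 1: φ1=0.0663208, φ2=-0.4728673, Δφ=-0.5391881, Δλ=1.7577211 rad; a=sin²(Δφ/2)+cosφ1·cosφ2·sin²(Δλ/2)=0.5976323460; c=2·atan2(√a, √(1-a))=1.767323657; dist=6371·c=11259.619 ≈ 11259.6 km; running total=11259.6 km
Leg 1 bearing: y=sinΔλ·cosφ2=0.87475797, x=cosφ1·sinφ2-sinφ1·cosφ2·cosΔλ=-0.44347514; θ=atan2(y, x)=116.8836° ≈ 116.9°
Leg 2: φ1=-0.4728673, φ2=-0.7322930, Δφ=-0.2594257, Δλ=-4.2227770 rad; a=sin²(Δφ/2)+cosφ1·cosφ2·sin²(Δλ/2)=0.5034248026; c=2·atan2(√a, √(1-a))=1.577645986; dist=6371·c=10051.183 ≈ 10051.2 km; running total=21310.8 km
Leg 2 bearing: y=sinΔλ·cosφ2=0.65627666, x=cosφ1·sinφ2-sinφ1·cosφ2·cosΔλ=-0.75448925; θ=atan2(y, x)=138.9823° ≈ 139.0°
Leg 3: φ1=-0.7322930, φ2=0.2393073, Δφ=0.9716004, Δλ=2.7125401 rad; a=sin²(Δφ/2)+cosφ1·cosφ2·sin²(Δλ/2)=0.9077205112; c=2·atan2(√a, √(1-a))=2.524287021; dist=6371·c=16082.233 ≈ 16082.2 km; running total=37393.0 km
Leg 3 bearing: y=sinΔλ·cosφ2=0.40415414, x=cosφ1·sinφ2-sinφ1·cosφ2·cosΔλ=-0.41438554; θ=atan2(y, x)=135.7161° ≈ 135.7°
Leg 4: φ1=0.2393073, φ2=-0.2044060, Δφ=-0.4437133, Δλ=0.2642917 rad; a=sin²(Δφ/2)+cosφ1·cosφ2·sin²(Δλ/2)=0.0649333471; c=2·atan2(√a, √(1-a))=0.515323573; dist=6371·c=3283.126 ≈ 3283.1 km; running total=40676.1 km
Leg 4 bearing: y=sinΔλ·cosφ2=0.25578738, x=cosφ1·sinφ2-sinφ1·cosφ2·cosΔλ=-0.42123728; θ=atan2(y, x)=148.7327° ≈ 148.7°
Leg 5: φ1=-0.2044060, φ2=-0.2603804, Δφ=-0.0559745, Δλ=-1.1131012 rad; a=sin²(Δφ/2)+cosφ1·cosφ2·sin²(Δλ/2)=0.2648220540; c=2·atan2(√a, √(1-a))=1.081102305; dist=6371·c=6887.703 ≈ 6887.7 km; running total=47563.8 km
Leg 5 bearing: y=sinΔλ·cosφ2=-0.86683490, x=cosφ1·sinφ2-sinφ1·cosφ2·cosΔλ=-0.16541642; θ=atan2(y, x)=-100.8038° <0 so +360° → 259.1962° ≈ 259.2°
Leg 6: φ1=-0.2603804, φ2=1.2704409, Δφ=1.5308213, Δλ=-2.0588707 rad; a=sin²(Δφ/2)+cosφ1·cosφ2·sin²(Δλ/2)=0.6899911980; c=2·atan2(√a, √(1-a))=1.960573592; dist=6371·c=12490.814 ≈ 12490.8 km; running total=60054.6 km
Leg 6 bearing: y=sinΔλ·cosφ2=-0.26131444, x=cosφ1·sinφ2-sinφ1·cosφ2·cosΔλ=0.88731513; θ=atan2(y, x)=-16.4097° <0 so +360° → 343.5903° ≈ 343.6°
Leg 7: φ1=1.2704409, φ2=1.2710570, Δφ=0.0006161, Δλ=2.6849849 rad; a=sin²(Δφ/2)+cosφ1·cosφ2·sin²(Δλ/2)=0.0828841478; c=2·atan2(√a, √(1-a))=0.584058332; dist=6371·c=3721.036 ≈ 3721.0 km; running total=63775.6 km
Leg 7 bearing: y=sinΔλ·cosφ2=0.13018683, x=cosφ1·sinφ2-sinφ1·cosφ2·cosΔλ=0.53582539; θ=atan2(y, x)=13.6563° ≈ 13.7°

Leg 1: dist=11259.6 km, bearing=116.9°
Leg 2: dist=10051.2 km, bearing=139.0°
Leg 3: dist=16082.2 km, bearing=135.7°
Leg 4: dist=3283.1 km, bearing=148.7°
Leg 5: dist=6887.7 km, bearing=259.2°
Leg 6: dist=12490.8 km, bearing=343.6°
Leg 7: dist=3721.0 km, bearing=13.7°
Total: 63775.6 km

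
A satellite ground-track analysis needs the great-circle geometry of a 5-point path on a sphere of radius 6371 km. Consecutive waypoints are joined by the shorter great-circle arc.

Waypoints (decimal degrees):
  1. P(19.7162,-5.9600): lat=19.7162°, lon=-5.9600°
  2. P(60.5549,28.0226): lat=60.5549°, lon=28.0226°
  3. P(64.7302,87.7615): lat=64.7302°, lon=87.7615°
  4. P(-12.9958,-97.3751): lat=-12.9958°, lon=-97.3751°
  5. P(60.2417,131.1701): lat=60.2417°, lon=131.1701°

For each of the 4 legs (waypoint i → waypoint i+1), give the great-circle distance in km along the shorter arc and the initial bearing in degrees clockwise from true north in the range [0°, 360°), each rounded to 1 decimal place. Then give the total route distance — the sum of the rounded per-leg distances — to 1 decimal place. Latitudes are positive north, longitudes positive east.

Leg 1: φ1=0.3441126, φ2=1.0568824, Δφ=0.7127698, Δλ=0.5931083 rad; a=sin²(Δφ/2)+cosφ1·cosφ2·sin²(Δλ/2)=0.1612420924; c=2·atan2(√a, √(1-a))=0.826416477; dist=6371·c=5265.099 ≈ 5265.1 km; running total=5265.1 km
Leg 1 bearing: y=sinΔλ·cosφ2=0.27476951, x=cosφ1·sinφ2-sinφ1·cosφ2·cosΔλ=0.68225658; θ=atan2(y, x)=21.9364° ≈ 21.9°
Leg 2: φ1=1.0568824, φ2=1.1297551, Δφ=0.0728727, Δλ=1.0426405 rad; a=sin²(Δφ/2)+cosφ1·cosφ2·sin²(Δλ/2)=0.0533760518; c=2·atan2(√a, √(1-a))=0.466277678; dist=6371·c=2970.655 ≈ 2970.7 km; running total=8235.8 km
Leg 2 bearing: y=sinΔλ·cosφ2=0.36871353, x=cosφ1·sinφ2-sinφ1·cosφ2·cosΔλ=0.25721300; θ=atan2(y, x)=55.1005° ≈ 55.1°
Leg 3: φ1=1.1297551, φ2=-0.2268195, Δφ=-1.3565746, Δλ=-3.2312432 rad; a=sin²(Δφ/2)+cosφ1·cosφ2·sin²(Δλ/2)=0.8088186666; c=2·atan2(√a, √(1-a))=2.236531306; dist=6371·c=14248.941 ≈ 14248.9 km; running total=22484.7 km
Leg 3 bearing: y=sinΔλ·cosφ2=0.08723735, x=cosφ1·sinφ2-sinφ1·cosφ2·cosΔλ=0.78160973; θ=atan2(y, x)=6.3686° ≈ 6.4°
Leg 4: φ1=-0.2268195, φ2=1.0514160, Δφ=1.2782355, Δλ=3.9888662 rad; a=sin²(Δφ/2)+cosφ1·cosφ2·sin²(Δλ/2)=0.7577003178; c=2·atan2(√a, √(1-a))=2.112271424; dist=6371·c=13457.281 ≈ 13457.3 km; running total=35942.0 km
Leg 4 bearing: y=sinΔλ·cosφ2=-0.37199772, x=cosφ1·sinφ2-sinφ1·cosφ2·cosΔλ=0.77199733; θ=atan2(y, x)=-25.7277° <0 so +360° → 334.2723° ≈ 334.3°

Leg 1: dist=5265.1 km, bearing=21.9°
Leg 2: dist=2970.7 km, bearing=55.1°
Leg 3: dist=14248.9 km, bearing=6.4°
Leg 4: dist=13457.3 km, bearing=334.3°
Total: 35942.0 km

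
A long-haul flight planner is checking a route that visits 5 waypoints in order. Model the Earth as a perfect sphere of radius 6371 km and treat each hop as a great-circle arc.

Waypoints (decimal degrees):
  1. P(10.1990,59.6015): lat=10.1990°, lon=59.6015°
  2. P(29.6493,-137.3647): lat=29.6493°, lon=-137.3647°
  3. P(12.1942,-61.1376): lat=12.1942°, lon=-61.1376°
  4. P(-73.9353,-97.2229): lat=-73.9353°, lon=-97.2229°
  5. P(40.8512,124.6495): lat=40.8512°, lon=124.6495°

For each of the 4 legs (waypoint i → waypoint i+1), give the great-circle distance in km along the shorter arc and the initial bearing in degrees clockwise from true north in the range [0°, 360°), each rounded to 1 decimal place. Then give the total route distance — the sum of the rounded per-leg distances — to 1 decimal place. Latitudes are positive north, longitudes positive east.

Leg 1: φ1=0.1780061, φ2=0.5174779, Δφ=0.3394718, Δλ=-3.4377087 rad; a=sin²(Δφ/2)+cosφ1·cosφ2·sin²(Δλ/2)=0.8652584294; c=2·atan2(√a, √(1-a))=2.389874836; dist=6371·c=15225.893 ≈ 15225.9 km; running total=15225.9 km
Leg 1 bearing: y=sinΔλ·cosφ2=0.25360103, x=cosφ1·sinφ2-sinφ1·cosφ2·cosΔλ=0.63405965; θ=atan2(y, x)=21.7996° ≈ 21.8°
Leg 2: φ1=0.5174779, φ2=0.2128289, Δφ=-0.3046490, Δλ=1.3304139 rad; a=sin²(Δφ/2)+cosφ1·cosφ2·sin²(Δλ/2)=0.3466370243; c=2·atan2(√a, √(1-a))=1.259045067; dist=6371·c=8021.376 ≈ 8021.4 km; running total=23247.3 km
Leg 2 bearing: y=sinΔλ·cosφ2=0.94933302, x=cosφ1·sinφ2-sinφ1·cosφ2·cosΔλ=0.06845440; θ=atan2(y, x)=85.8757° ≈ 85.9°
Leg 3: φ1=0.2128289, φ2=-1.2904144, Δφ=-1.5032434, Δλ=-0.6298073 rad; a=sin²(Δφ/2)+cosφ1·cosφ2·sin²(Δλ/2)=0.4921961157; c=2·atan2(√a, √(1-a))=1.555187924; dist=6371·c=9908.102 ≈ 9908.1 km; running total=33155.4 km
Leg 3 bearing: y=sinΔλ·cosφ2=-0.16298662, x=cosφ1·sinφ2-sinφ1·cosφ2·cosΔλ=-0.98650482; θ=atan2(y, x)=-170.6186° <0 so +360° → 189.3814° ≈ 189.4°
Leg 4: φ1=-1.2904144, φ2=0.7129879, Δφ=2.0034024, Δλ=3.8724039 rad; a=sin²(Δφ/2)+cosφ1·cosφ2·sin²(Δλ/2)=0.8922089301; c=2·atan2(√a, √(1-a))=2.472553313; dist=6371·c=15752.637 ≈ 15752.6 km; running total=48908.0 km
Leg 4 bearing: y=sinΔλ·cosφ2=-0.50488453, x=cosφ1·sinφ2-sinφ1·cosφ2·cosΔλ=-0.36025024; θ=atan2(y, x)=-125.5090° <0 so +360° → 234.4910° ≈ 234.5°

Leg 1: dist=15225.9 km, bearing=21.8°
Leg 2: dist=8021.4 km, bearing=85.9°
Leg 3: dist=9908.1 km, bearing=189.4°
Leg 4: dist=15752.6 km, bearing=234.5°
Total: 48908.0 km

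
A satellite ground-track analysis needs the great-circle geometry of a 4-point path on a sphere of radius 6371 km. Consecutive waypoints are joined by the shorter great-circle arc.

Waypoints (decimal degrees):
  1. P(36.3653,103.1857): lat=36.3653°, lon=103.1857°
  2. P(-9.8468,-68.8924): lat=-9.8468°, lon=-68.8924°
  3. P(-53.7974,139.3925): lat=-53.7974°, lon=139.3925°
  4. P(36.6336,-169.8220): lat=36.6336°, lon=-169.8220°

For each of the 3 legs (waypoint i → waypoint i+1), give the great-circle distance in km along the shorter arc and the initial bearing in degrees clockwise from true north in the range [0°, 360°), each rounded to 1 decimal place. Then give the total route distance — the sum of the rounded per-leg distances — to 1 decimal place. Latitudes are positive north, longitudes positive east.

Leg 1: φ1=0.6346942, φ2=-0.1718591, Δφ=-0.8065533, Δλ=-3.0033294 rad; a=sin²(Δφ/2)+cosφ1·cosφ2·sin²(Δλ/2)=0.9436094021; c=2·atan2(√a, √(1-a))=2.662077703; dist=6371·c=16960.097 ≈ 16960.1 km; running total=16960.1 km
Leg 1 bearing: y=sinΔλ·cosφ2=-0.13579280, x=cosφ1·sinφ2-sinφ1·cosφ2·cosΔλ=0.44091168; θ=atan2(y, x)=-17.1179° <0 so +360° → 342.8821° ≈ 342.9°
Leg 2: φ1=-0.1718591, φ2=-0.9389418, Δφ=-0.7670827, Δλ=3.6352573 rad; a=sin²(Δφ/2)+cosφ1·cosφ2·sin²(Δλ/2)=0.6872307976; c=2·atan2(√a, √(1-a))=1.954612382; dist=6371·c=12452.835 ≈ 12452.8 km; running total=29412.9 km
Leg 2 bearing: y=sinΔλ·cosφ2=-0.27987948, x=cosφ1·sinφ2-sinφ1·cosφ2·cosΔλ=-0.88399434; θ=atan2(y, x)=-162.4318° <0 so +360° → 197.5682° ≈ 197.6°
Leg 3: φ1=-0.9389418, φ2=0.6393769, Δφ=1.5783187, Δλ=-5.3968111 rad; a=sin²(Δφ/2)+cosφ1·cosφ2·sin²(Δλ/2)=0.5909184614; c=2·atan2(√a, √(1-a))=1.753650522; dist=6371·c=11172.507 ≈ 11172.5 km; running total=40585.4 km
Leg 3 bearing: y=sinΔλ·cosφ2=0.62173954, x=cosφ1·sinφ2-sinφ1·cosφ2·cosΔλ=0.76182365; θ=atan2(y, x)=39.2186° ≈ 39.2°

Leg 1: dist=16960.1 km, bearing=342.9°
Leg 2: dist=12452.8 km, bearing=197.6°
Leg 3: dist=11172.5 km, bearing=39.2°
Total: 40585.4 km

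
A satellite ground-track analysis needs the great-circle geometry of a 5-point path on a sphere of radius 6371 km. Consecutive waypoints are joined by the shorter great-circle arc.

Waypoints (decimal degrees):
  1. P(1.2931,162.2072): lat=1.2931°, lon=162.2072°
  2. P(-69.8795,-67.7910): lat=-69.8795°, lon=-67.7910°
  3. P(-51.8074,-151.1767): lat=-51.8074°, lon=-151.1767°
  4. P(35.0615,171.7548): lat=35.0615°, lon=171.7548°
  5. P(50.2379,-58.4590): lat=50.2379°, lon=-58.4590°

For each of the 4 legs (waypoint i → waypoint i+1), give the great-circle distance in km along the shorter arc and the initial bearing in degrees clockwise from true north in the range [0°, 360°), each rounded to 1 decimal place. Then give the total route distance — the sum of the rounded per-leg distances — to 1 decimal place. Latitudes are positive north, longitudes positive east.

Leg 1: dist=11566.5 km, bearing=164.2°
Leg 2: dist=4483.1 km, bearing=251.7°
Leg 3: dist=10311.3 km, bearing=330.4°
Leg 4: dist=9327.3 km, bearing=29.6°
Total: 35688.2 km

Leg 1: φ1=0.0225689, φ2=-1.2196274, Δφ=-1.2421962, Δλ=-4.0142259 rad; a=sin²(Δφ/2)+cosφ1·cosφ2·sin²(Δλ/2)=0.6211289134; c=2·atan2(√a, √(1-a))=1.815488652; dist=6371·c=11566.478 ≈ 11566.5 km; running total=11566.5 km
Leg 1 bearing: y=sinΔλ·cosφ2=0.26350903, x=cosφ1·sinφ2-sinφ1·cosφ2·cosΔλ=-0.93374201; θ=atan2(y, x)=164.2405° ≈ 164.2°
Leg 2: φ1=-1.2196274, φ2=-0.9042097, Δφ=0.3154176, Δλ=-1.4553550 rad; a=sin²(Δφ/2)+cosφ1·cosφ2·sin²(Δλ/2)=0.1187643584; c=2·atan2(√a, √(1-a))=0.703672287; dist=6371·c=4483.096 ≈ 4483.1 km; running total=16049.6 km
Leg 2 bearing: y=sinΔλ·cosφ2=-0.61419147, x=cosφ1·sinφ2-sinφ1·cosφ2·cosΔλ=-0.20348557; θ=atan2(y, x)=-108.3304° <0 so +360° → 251.6696° ≈ 251.7°
Leg 3: φ1=-0.9042097, φ2=0.6119386, Δφ=1.5161483, Δλ=5.6362179 rad; a=sin²(Δφ/2)+cosφ1·cosφ2·sin²(Δλ/2)=0.5238277402; c=2·atan2(√a, √(1-a))=1.618469864; dist=6371·c=10311.272 ≈ 10311.3 km; running total=26360.9 km
Leg 3 bearing: y=sinΔλ·cosφ2=-0.49338840, x=cosφ1·sinφ2-sinφ1·cosφ2·cosΔλ=0.86850264; θ=atan2(y, x)=-29.6005° <0 so +360° → 330.3995° ≈ 330.4°
Leg 4: φ1=0.6119386, φ2=0.8768168, Δφ=0.2648781, Δλ=-4.0179888 rad; a=sin²(Δφ/2)+cosφ1·cosφ2·sin²(Δλ/2)=0.4467181429; c=2·atan2(√a, √(1-a))=1.464029888; dist=6371·c=9327.334 ≈ 9327.3 km; running total=35688.2 km
Leg 4 bearing: y=sinΔλ·cosφ2=0.49149378, x=cosφ1·sinφ2-sinφ1·cosφ2·cosΔλ=0.86433676; θ=atan2(y, x)=29.6242° ≈ 29.6°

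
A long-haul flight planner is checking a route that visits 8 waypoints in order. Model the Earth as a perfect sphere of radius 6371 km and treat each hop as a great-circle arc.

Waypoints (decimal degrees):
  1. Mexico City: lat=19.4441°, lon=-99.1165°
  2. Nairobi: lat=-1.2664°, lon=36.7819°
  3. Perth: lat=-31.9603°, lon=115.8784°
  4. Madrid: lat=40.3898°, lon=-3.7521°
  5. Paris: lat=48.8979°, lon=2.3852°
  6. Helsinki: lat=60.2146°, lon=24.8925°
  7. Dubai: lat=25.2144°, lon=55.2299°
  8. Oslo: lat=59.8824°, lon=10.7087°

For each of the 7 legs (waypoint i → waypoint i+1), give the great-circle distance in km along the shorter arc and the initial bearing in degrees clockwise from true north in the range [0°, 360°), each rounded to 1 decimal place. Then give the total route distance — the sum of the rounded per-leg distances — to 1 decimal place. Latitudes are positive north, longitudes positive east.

Leg 1: φ1=0.3393636, φ2=-0.0221028, Δφ=-0.3614664, Δλ=2.3718745 rad; a=sin²(Δφ/2)+cosφ1·cosφ2·sin²(Δλ/2)=0.8421713127; c=2·atan2(√a, √(1-a))=2.324498094; dist=6371·c=14809.377 ≈ 14809.4 km; running total=14809.4 km
Leg 1 bearing: y=sinΔλ·cosφ2=0.69576286, x=cosφ1·sinφ2-sinφ1·cosφ2·cosΔλ=0.21814951; θ=atan2(y, x)=72.5917° ≈ 72.6°
Leg 2: φ1=-0.0221028, φ2=-0.5578125, Δφ=-0.5357096, Δλ=1.3804944 rad; a=sin²(Δφ/2)+cosφ1·cosφ2·sin²(Δλ/2)=0.4139290507; c=2·atan2(√a, √(1-a))=1.397792712; dist=6371·c=8905.337 ≈ 8905.3 km; running total=23714.7 km
Leg 2 bearing: y=sinΔλ·cosφ2=0.83309877, x=cosφ1·sinφ2-sinφ1·cosφ2·cosΔλ=-0.52565541; θ=atan2(y, x)=122.2505° ≈ 122.3°
Leg 3: φ1=-0.5578125, φ2=0.7049350, Δφ=1.2627475, Δλ=-2.0879461 rad; a=sin²(Δφ/2)+cosφ1·cosφ2·sin²(Δλ/2)=0.8312410264; c=2·atan2(√a, √(1-a))=2.294923731; dist=6371·c=14620.959 ≈ 14621.0 km; running total=38335.7 km
Leg 3 bearing: y=sinΔλ·cosφ2=-0.66205365, x=cosφ1·sinφ2-sinφ1·cosφ2·cosΔλ=0.35043187; θ=atan2(y, x)=-62.1073° <0 so +360° → 297.8927° ≈ 297.9°
Leg 4: φ1=0.7049350, φ2=0.8534294, Δφ=0.1484944, Δλ=0.1071161 rad; a=sin²(Δφ/2)+cosφ1·cosφ2·sin²(Δλ/2)=0.0069374268; c=2·atan2(√a, √(1-a))=0.166775646; dist=6371·c=1062.528 ≈ 1062.5 km; running total=39398.2 km
Leg 4 bearing: y=sinΔλ·cosφ2=0.07028384, x=cosφ1·sinφ2-sinφ1·cosφ2·cosΔλ=0.15039075; θ=atan2(y, x)=25.0486° ≈ 25.0°
Leg 5: φ1=0.8534294, φ2=1.0509430, Δφ=0.1975137, Δλ=0.3928265 rad; a=sin²(Δφ/2)+cosφ1·cosφ2·sin²(Δλ/2)=0.0221584163; c=2·atan2(√a, √(1-a))=0.298824655; dist=6371·c=1903.812 ≈ 1903.8 km; running total=41302.0 km
Leg 5 bearing: y=sinΔλ·cosφ2=0.19015755, x=cosφ1·sinφ2-sinφ1·cosφ2·cosΔλ=0.22474383; θ=atan2(y, x)=40.2348° ≈ 40.2°
Leg 6: φ1=1.0509430, φ2=0.4400743, Δφ=-0.6108687, Δλ=0.5294875 rad; a=sin²(Δφ/2)+cosφ1·cosφ2·sin²(Δλ/2)=0.1211955623; c=2·atan2(√a, √(1-a))=0.711154428; dist=6371·c=4530.765 ≈ 4530.8 km; running total=45832.8 km
Leg 6 bearing: y=sinΔλ·cosφ2=0.45696603, x=cosφ1·sinφ2-sinφ1·cosφ2·cosΔλ=-0.46605884; θ=atan2(y, x)=135.5644° ≈ 135.6°
Leg 7: φ1=0.4400743, φ2=1.0451450, Δφ=0.6050707, Δλ=-0.7770415 rad; a=sin²(Δφ/2)+cosφ1·cosφ2·sin²(Δλ/2)=0.1539153959; c=2·atan2(√a, √(1-a))=0.806306043; dist=6371·c=5136.976 ≈ 5137.0 km; running total=50969.8 km
Leg 7 bearing: y=sinΔλ·cosφ2=-0.35183218, x=cosφ1·sinφ2-sinφ1·cosφ2·cosΔλ=0.63017133; θ=atan2(y, x)=-29.1751° <0 so +360° → 330.8249° ≈ 330.8°

Leg 1: dist=14809.4 km, bearing=72.6°
Leg 2: dist=8905.3 km, bearing=122.3°
Leg 3: dist=14621.0 km, bearing=297.9°
Leg 4: dist=1062.5 km, bearing=25.0°
Leg 5: dist=1903.8 km, bearing=40.2°
Leg 6: dist=4530.8 km, bearing=135.6°
Leg 7: dist=5137.0 km, bearing=330.8°
Total: 50969.8 km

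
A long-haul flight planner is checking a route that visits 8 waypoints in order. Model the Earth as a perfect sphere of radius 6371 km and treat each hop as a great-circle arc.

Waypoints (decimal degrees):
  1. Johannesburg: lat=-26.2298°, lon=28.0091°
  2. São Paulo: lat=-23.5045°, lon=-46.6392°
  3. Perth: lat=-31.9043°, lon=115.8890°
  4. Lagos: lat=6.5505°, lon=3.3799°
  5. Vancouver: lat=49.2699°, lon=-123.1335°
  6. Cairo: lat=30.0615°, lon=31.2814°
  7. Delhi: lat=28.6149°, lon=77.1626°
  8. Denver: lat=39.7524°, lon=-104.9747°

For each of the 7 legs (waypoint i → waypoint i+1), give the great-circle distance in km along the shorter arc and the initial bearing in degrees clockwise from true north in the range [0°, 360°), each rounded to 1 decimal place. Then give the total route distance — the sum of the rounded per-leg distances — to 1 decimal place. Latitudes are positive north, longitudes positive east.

Leg 1: dist=7427.1 km, bearing=254.2°
Leg 2: dist=13579.9 km, bearing=162.5°
Leg 3: dist=12512.8 km, bearing=263.5°
Leg 4: dist=11943.8 km, bearing=326.7°
Leg 5: dist=10836.5 km, bearing=22.1°
Leg 6: dist=4420.2 km, bearing=80.2°
Leg 7: dist=12409.8 km, bearing=1.8°
Total: 73130.1 km

Leg 1: φ1=-0.4577964, φ2=-0.4102309, Δφ=0.0475655, Δλ=-1.3028586 rad; a=sin²(Δφ/2)+cosφ1·cosφ2·sin²(Δλ/2)=0.3029769743; c=2·atan2(√a, √(1-a))=1.165766634; dist=6371·c=7427.099 ≈ 7427.1 km; running total=7427.1 km
Leg 1 bearing: y=sinΔλ·cosφ2=-0.88430818, x=cosφ1·sinφ2-sinφ1·cosφ2·cosΔλ=-0.25045309; θ=atan2(y, x)=-105.8131° <0 so +360° → 254.1869° ≈ 254.2°
Leg 2: φ1=-0.4102309, φ2=-0.5568351, Δφ=-0.1466042, Δλ=2.8366522 rad; a=sin²(Δφ/2)+cosφ1·cosφ2·sin²(Δλ/2)=0.7659006584; c=2·atan2(√a, √(1-a))=2.131522506; dist=6371·c=13579.930 ≈ 13579.9 km; running total=21007.0 km
Leg 2 bearing: y=sinΔλ·cosφ2=0.25488026, x=cosφ1·sinφ2-sinφ1·cosφ2·cosΔλ=-0.80760350; θ=atan2(y, x)=162.4843° ≈ 162.5°
Leg 3: φ1=-0.5568351, φ2=0.1143278, Δφ=0.6711629, Δλ=-1.9636542 rad; a=sin²(Δφ/2)+cosφ1·cosφ2·sin²(Δλ/2)=0.6915830184; c=2·atan2(√a, √(1-a))=1.964017832; dist=6371·c=12512.758 ≈ 12512.8 km; running total=33519.8 km
Leg 3 bearing: y=sinΔλ·cosφ2=-0.91778777, x=cosφ1·sinφ2-sinφ1·cosφ2·cosΔλ=-0.10416045; θ=atan2(y, x)=-96.4748° <0 so +360° → 263.5252° ≈ 263.5°
Leg 4: φ1=0.1143278, φ2=0.8599220, Δφ=0.7455942, Δλ=-2.2080754 rad; a=sin²(Δφ/2)+cosφ1·cosφ2·sin²(Δλ/2)=0.6496299509; c=2·atan2(√a, √(1-a))=1.874713242; dist=6371·c=11943.798 ≈ 11943.8 km; running total=45463.6 km
Leg 4 bearing: y=sinΔλ·cosφ2=-0.52442308, x=cosφ1·sinφ2-sinφ1·cosφ2·cosΔλ=0.79713484; θ=atan2(y, x)=-33.3403° <0 so +360° → 326.6597° ≈ 326.7°
Leg 5: φ1=0.8599220, φ2=0.5246722, Δφ=-0.3352498, Δλ=2.6950484 rad; a=sin²(Δφ/2)+cosφ1·cosφ2·sin²(Δλ/2)=0.5648767947; c=2·atan2(√a, √(1-a))=1.700916791; dist=6371·c=10836.541 ≈ 10836.5 km; running total=56300.1 km
Leg 5 bearing: y=sinΔλ·cosφ2=0.37376213, x=cosφ1·sinφ2-sinφ1·cosφ2·cosΔλ=0.91840398; θ=atan2(y, x)=22.1448° ≈ 22.1°
Leg 6: φ1=0.5246722, φ2=0.4994242, Δφ=-0.0252479, Δλ=0.8007780 rad; a=sin²(Δφ/2)+cosφ1·cosφ2·sin²(Δλ/2)=0.1155889589; c=2·atan2(√a, √(1-a))=0.693799263; dist=6371·c=4420.195 ≈ 4420.2 km; running total=60720.3 km
Leg 6 bearing: y=sinΔλ·cosφ2=0.63021276, x=cosφ1·sinφ2-sinφ1·cosφ2·cosΔλ=0.10837198; θ=atan2(y, x)=80.2428° ≈ 80.2°
Leg 7: φ1=0.4994242, φ2=0.6938103, Δφ=0.1943860, Δλ=-3.1788956 rad; a=sin²(Δφ/2)+cosφ1·cosφ2·sin²(Δλ/2)=0.6840928099; c=2·atan2(√a, √(1-a))=1.947853125; dist=6371·c=12409.772 ≈ 12409.8 km; running total=73130.1 km
Leg 7 bearing: y=sinΔλ·cosφ2=0.02867240, x=cosφ1·sinφ2-sinφ1·cosφ2·cosΔλ=0.92931009; θ=atan2(y, x)=1.7672° ≈ 1.8°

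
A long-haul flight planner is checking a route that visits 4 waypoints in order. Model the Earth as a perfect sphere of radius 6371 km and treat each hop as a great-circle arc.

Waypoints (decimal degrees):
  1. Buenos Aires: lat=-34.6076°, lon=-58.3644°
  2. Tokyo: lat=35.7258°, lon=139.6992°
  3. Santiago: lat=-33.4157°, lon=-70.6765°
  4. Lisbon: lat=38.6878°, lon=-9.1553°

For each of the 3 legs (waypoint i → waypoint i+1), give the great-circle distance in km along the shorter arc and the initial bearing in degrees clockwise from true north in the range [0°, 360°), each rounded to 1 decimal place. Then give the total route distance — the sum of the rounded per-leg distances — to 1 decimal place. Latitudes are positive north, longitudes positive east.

Leg 1: dist=18370.7 km, bearing=279.5°
Leg 2: dist=17233.1 km, bearing=93.6°
Leg 3: dist=10221.4 km, bearing=43.4°
Total: 45825.2 km

Leg 1: φ1=-0.6040166, φ2=0.6235328, Δφ=1.2275494, Δλ=3.4568619 rad; a=sin²(Δφ/2)+cosφ1·cosφ2·sin²(Δλ/2)=0.9834385087; c=2·atan2(√a, √(1-a))=2.883493950; dist=6371·c=18370.740 ≈ 18370.7 km; running total=18370.7 km
Leg 1 bearing: y=sinΔλ·cosφ2=-0.25172327, x=cosφ1·sinφ2-sinφ1·cosφ2·cosΔλ=0.04224012; θ=atan2(y, x)=-80.4743° <0 so +360° → 279.5257° ≈ 279.5°
Leg 2: φ1=0.6235328, φ2=-0.5832140, Δφ=-1.2067468, Δλ=-3.6717486 rad; a=sin²(Δφ/2)+cosφ1·cosφ2·sin²(Δλ/2)=0.9530843032; c=2·atan2(√a, √(1-a))=2.704931127; dist=6371·c=17233.116 ≈ 17233.1 km; running total=35603.8 km
Leg 2 bearing: y=sinΔλ·cosφ2=0.42207949, x=cosφ1·sinφ2-sinφ1·cosφ2·cosΔλ=-0.02659632; θ=atan2(y, x)=93.6056° ≈ 93.6°
Leg 3: φ1=-0.5832140, φ2=0.6752295, Δφ=1.2584435, Δλ=1.0737475 rad; a=sin²(Δφ/2)+cosφ1·cosφ2·sin²(Δλ/2)=0.5167811251; c=2·atan2(√a, √(1-a))=1.604364881; dist=6371·c=10221.409 ≈ 10221.4 km; running total=45825.2 km
Leg 3 bearing: y=sinΔλ·cosφ2=0.68611035, x=cosφ1·sinφ2-sinφ1·cosφ2·cosΔλ=0.72672290; θ=atan2(y, x)=43.3535° ≈ 43.4°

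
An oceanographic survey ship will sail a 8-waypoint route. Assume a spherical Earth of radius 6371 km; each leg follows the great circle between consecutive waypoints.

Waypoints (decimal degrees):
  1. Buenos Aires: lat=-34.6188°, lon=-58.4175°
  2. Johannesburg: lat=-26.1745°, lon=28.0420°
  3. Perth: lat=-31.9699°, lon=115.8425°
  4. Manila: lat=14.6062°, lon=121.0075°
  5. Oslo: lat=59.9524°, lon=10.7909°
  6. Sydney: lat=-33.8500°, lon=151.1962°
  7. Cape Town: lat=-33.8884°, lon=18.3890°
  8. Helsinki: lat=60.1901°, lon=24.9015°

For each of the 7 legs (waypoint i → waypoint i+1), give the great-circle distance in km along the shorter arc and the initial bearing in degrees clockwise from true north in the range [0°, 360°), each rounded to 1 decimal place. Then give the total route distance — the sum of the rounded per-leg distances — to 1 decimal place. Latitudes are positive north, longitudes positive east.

Leg 1: φ1=-0.6042120, φ2=-0.4568312, Δφ=0.1473808, Δλ=1.5090029 rad; a=sin²(Δφ/2)+cosφ1·cosφ2·sin²(Δλ/2)=0.3518961075; c=2·atan2(√a, √(1-a))=1.270076523; dist=6371·c=8091.658 ≈ 8091.7 km; running total=8091.7 km
Leg 1 bearing: y=sinΔλ·cosφ2=0.89574189, x=cosφ1·sinφ2-sinφ1·cosφ2·cosΔλ=-0.33152287; θ=atan2(y, x)=110.3100° ≈ 110.3°
Leg 2: φ1=-0.4568312, φ2=-0.5579800, Δφ=-0.1011488, Δλ=1.5324078 rad; a=sin²(Δφ/2)+cosφ1·cosφ2·sin²(Δλ/2)=0.3686132035; c=2·atan2(√a, √(1-a))=1.304900630; dist=6371·c=8313.522 ≈ 8313.5 km; running total=16405.2 km
Leg 2 bearing: y=sinΔλ·cosφ2=0.84770137, x=cosφ1·sinφ2-sinφ1·cosφ2·cosΔλ=-0.46081714; θ=atan2(y, x)=118.5289° ≈ 118.5°
Leg 3: φ1=-0.5579800, φ2=0.2549263, Δφ=0.8129063, Δλ=0.0901463 rad; a=sin²(Δφ/2)+cosφ1·cosφ2·sin²(Δλ/2)=0.1579713561; c=2·atan2(√a, √(1-a))=0.817485811; dist=6371·c=5208.202 ≈ 5208.2 km; running total=21613.4 km
Leg 3 bearing: y=sinΔλ·cosφ2=0.08711480, x=cosφ1·sinφ2-sinφ1·cosφ2·cosΔλ=0.72420759; θ=atan2(y, x)=6.8591° ≈ 6.9°
Leg 4: φ1=0.2549263, φ2=1.0463668, Δφ=0.7914405, Δλ=-1.9236426 rad; a=sin²(Δφ/2)+cosφ1·cosφ2·sin²(Δλ/2)=0.4745785830; c=2·atan2(√a, √(1-a))=1.519931563; dist=6371·c=9683.484 ≈ 9683.5 km; running total=31296.9 km
Leg 4 bearing: y=sinΔλ·cosφ2=-0.46987146, x=cosφ1·sinφ2-sinφ1·cosφ2·cosΔλ=0.88126944; θ=atan2(y, x)=-28.0655° <0 so +360° → 331.9345° ≈ 331.9°
Leg 5: φ1=1.0463668, φ2=-0.5907940, Δφ=-1.6371607, Δλ=2.4505348 rad; a=sin²(Δφ/2)+cosφ1·cosφ2·sin²(Δλ/2)=0.9013011743; c=2·atan2(√a, √(1-a))=2.502441421; dist=6371·c=15943.054 ≈ 15943.1 km; running total=47240.0 km
Leg 5 bearing: y=sinΔλ·cosφ2=0.52932060, x=cosφ1·sinφ2-sinφ1·cosφ2·cosΔλ=0.27504396; θ=atan2(y, x)=62.5428° ≈ 62.5°
Leg 6: φ1=-0.5907940, φ2=-0.5914642, Δφ=-0.0006702, Δλ=-2.3179229 rad; a=sin²(Δφ/2)+cosφ1·cosφ2·sin²(Δλ/2)=0.5789503290; c=2·atan2(√a, √(1-a))=1.729360604; dist=6371·c=11017.756 ≈ 11017.8 km; running total=58257.8 km
Leg 6 bearing: y=sinΔλ·cosφ2=-0.60901676, x=cosφ1·sinφ2-sinφ1·cosφ2·cosΔλ=-0.77728114; θ=atan2(y, x)=-141.9205° <0 so +360° → 218.0795° ≈ 218.1°
Leg 7: φ1=-0.5914642, φ2=1.0505154, Δφ=1.6419796, Δλ=0.1136646 rad; a=sin²(Δφ/2)+cosφ1·cosφ2·sin²(Δλ/2)=0.5368930452; c=2·atan2(√a, √(1-a))=1.644649535; dist=6371·c=10478.062 ≈ 10478.1 km; running total=68735.9 km
Leg 7 bearing: y=sinΔλ·cosφ2=0.05638378, x=cosφ1·sinφ2-sinφ1·cosφ2·cosΔλ=0.99567891; θ=atan2(y, x)=3.2411° ≈ 3.2°

Leg 1: dist=8091.7 km, bearing=110.3°
Leg 2: dist=8313.5 km, bearing=118.5°
Leg 3: dist=5208.2 km, bearing=6.9°
Leg 4: dist=9683.5 km, bearing=331.9°
Leg 5: dist=15943.1 km, bearing=62.5°
Leg 6: dist=11017.8 km, bearing=218.1°
Leg 7: dist=10478.1 km, bearing=3.2°
Total: 68735.9 km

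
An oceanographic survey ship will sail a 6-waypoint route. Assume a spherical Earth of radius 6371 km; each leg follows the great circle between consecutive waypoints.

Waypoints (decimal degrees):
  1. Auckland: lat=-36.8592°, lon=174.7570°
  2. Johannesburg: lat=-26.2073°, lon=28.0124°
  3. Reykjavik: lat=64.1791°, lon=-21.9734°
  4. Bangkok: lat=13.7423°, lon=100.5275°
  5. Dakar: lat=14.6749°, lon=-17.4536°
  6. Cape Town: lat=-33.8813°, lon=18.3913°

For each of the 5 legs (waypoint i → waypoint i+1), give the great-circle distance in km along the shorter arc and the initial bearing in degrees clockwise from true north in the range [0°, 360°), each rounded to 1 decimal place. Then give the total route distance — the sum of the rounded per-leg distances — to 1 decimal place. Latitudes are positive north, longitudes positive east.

Leg 1: dist=12186.6 km, bearing=211.5°
Leg 2: dist=10942.7 km, bearing=340.3°
Leg 3: dist=10093.5 km, bearing=55.0°
Leg 4: dist=12495.8 km, bearing=292.5°
Leg 5: dist=6599.5 km, bearing=145.6°
Total: 52318.1 km

Leg 1: φ1=-0.6433144, φ2=-0.4574037, Δφ=0.1859107, Δλ=-2.5611764 rad; a=sin²(Δφ/2)+cosφ1·cosφ2·sin²(Δλ/2)=0.6676974882; c=2·atan2(√a, √(1-a))=1.912820787; dist=6371·c=12186.581 ≈ 12186.6 km; running total=12186.6 km
Leg 1 bearing: y=sinΔλ·cosφ2=-0.49200056, x=cosφ1·sinφ2-sinφ1·cosφ2·cosΔλ=-0.80339633; θ=atan2(y, x)=-148.5167° <0 so +360° → 211.4833° ≈ 211.5°
Leg 2: φ1=-0.4574037, φ2=1.1201366, Δφ=1.5775403, Δλ=-0.8724168 rad; a=sin²(Δφ/2)+cosφ1·cosφ2·sin²(Δλ/2)=0.5731314603; c=2·atan2(√a, √(1-a))=1.717585829; dist=6371·c=10942.739 ≈ 10942.7 km; running total=23129.3 km
Leg 2 bearing: y=sinΔλ·cosφ2=-0.33358852, x=cosφ1·sinφ2-sinφ1·cosφ2·cosΔλ=0.93130331; θ=atan2(y, x)=-19.7073° <0 so +360° → 340.2927° ≈ 340.3°
Leg 3: φ1=1.1201366, φ2=0.2398484, Δφ=-0.8802882, Δλ=2.1380440 rad; a=sin²(Δφ/2)+cosφ1·cosφ2·sin²(Δλ/2)=0.5067472530; c=2·atan2(√a, √(1-a))=1.584291242; dist=6371·c=10093.520 ≈ 10093.5 km; running total=33222.8 km
Leg 3 bearing: y=sinΔλ·cosφ2=0.81924033, x=cosφ1·sinφ2-sinφ1·cosφ2·cosΔλ=0.57329154; θ=atan2(y, x)=55.0163° ≈ 55.0°
Leg 4: φ1=0.2398484, φ2=0.2561253, Δφ=0.0162769, Δλ=-2.0591587 rad; a=sin²(Δφ/2)+cosφ1·cosφ2·sin²(Δλ/2)=0.6903507767; c=2·atan2(√a, √(1-a))=1.961351189; dist=6371·c=12495.768 ≈ 12495.8 km; running total=45718.6 km
Leg 4 bearing: y=sinΔλ·cosφ2=-0.85429457, x=cosφ1·sinφ2-sinφ1·cosφ2·cosΔλ=0.35390269; θ=atan2(y, x)=-67.4976° <0 so +360° → 292.5024° ≈ 292.5°
Leg 5: φ1=0.2561253, φ2=-0.5913402, Δφ=-0.8474656, Δλ=0.6256115 rad; a=sin²(Δφ/2)+cosφ1·cosφ2·sin²(Δλ/2)=0.2451101175; c=2·atan2(√a, √(1-a))=1.035867552; dist=6371·c=6599.512 ≈ 6599.5 km; running total=52318.1 km
Leg 5 bearing: y=sinΔλ·cosφ2=0.48615603, x=cosφ1·sinφ2-sinφ1·cosφ2·cosΔλ=-0.70977243; θ=atan2(y, x)=145.5909° ≈ 145.6°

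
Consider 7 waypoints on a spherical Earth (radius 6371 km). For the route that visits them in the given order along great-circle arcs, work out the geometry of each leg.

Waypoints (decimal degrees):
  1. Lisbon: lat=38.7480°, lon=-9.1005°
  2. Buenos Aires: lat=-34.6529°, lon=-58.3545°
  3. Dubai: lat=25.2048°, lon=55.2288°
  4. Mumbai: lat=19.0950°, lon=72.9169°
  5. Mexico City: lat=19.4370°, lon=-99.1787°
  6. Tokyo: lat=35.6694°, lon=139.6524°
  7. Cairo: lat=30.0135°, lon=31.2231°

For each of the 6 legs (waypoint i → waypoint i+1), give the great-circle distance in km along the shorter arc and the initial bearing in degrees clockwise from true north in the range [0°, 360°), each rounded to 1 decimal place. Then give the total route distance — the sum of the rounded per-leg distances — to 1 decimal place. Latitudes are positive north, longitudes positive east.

Leg 1: φ1=0.6762802, φ2=-0.6048072, Δφ=-1.2810874, Δλ=-0.8596445 rad; a=sin²(Δφ/2)+cosφ1·cosφ2·sin²(Δλ/2)=0.4685680535; c=2·atan2(√a, √(1-a))=1.507890955; dist=6371·c=9606.773 ≈ 9606.8 km; running total=9606.8 km
Leg 1 bearing: y=sinΔλ·cosφ2=-0.62321934, x=cosφ1·sinφ2-sinφ1·cosφ2·cosΔλ=-0.77951638; θ=atan2(y, x)=-141.3578° <0 so +360° → 218.6422° ≈ 218.6°
Leg 2: φ1=-0.6048072, φ2=0.4399067, Δφ=1.0447139, Δλ=1.9824026 rad; a=sin²(Δφ/2)+cosφ1·cosφ2·sin²(Δλ/2)=0.7699602350; c=2·atan2(√a, √(1-a))=2.141138948; dist=6371·c=13641.196 ≈ 13641.2 km; running total=23248.0 km
Leg 2 bearing: y=sinΔλ·cosφ2=0.82922264, x=cosφ1·sinφ2-sinφ1·cosφ2·cosΔλ=0.14448424; θ=atan2(y, x)=80.1160° ≈ 80.1°
Leg 3: φ1=0.4399067, φ2=0.3332706, Δφ=-0.1066361, Δλ=0.3087156 rad; a=sin²(Δφ/2)+cosφ1·cosφ2·sin²(Δλ/2)=0.0230505301; c=2·atan2(√a, √(1-a))=0.304826831; dist=6371·c=1942.052 ≈ 1942.1 km; running total=25190.1 km
Leg 3 bearing: y=sinΔλ·cosφ2=0.28711741, x=cosφ1·sinφ2-sinφ1·cosφ2·cosΔλ=-0.08740942; θ=atan2(y, x)=106.9322° ≈ 106.9°
Leg 4: φ1=0.3332706, φ2=0.3392396, Δφ=0.0059690, Δλ=-3.0036348 rad; a=sin²(Δφ/2)+cosφ1·cosφ2·sin²(Δλ/2)=0.8868968647; c=2·atan2(√a, √(1-a))=2.455604877; dist=6371·c=15644.659 ≈ 15644.7 km; running total=40834.8 km
Leg 4 bearing: y=sinΔλ·cosφ2=-0.12968303, x=cosφ1·sinφ2-sinφ1·cosφ2·cosΔλ=0.62002063; θ=atan2(y, x)=-11.8136° <0 so +360° → 348.1864° ≈ 348.2°
Leg 5: φ1=0.3392396, φ2=0.6225485, Δφ=0.2833088, Δλ=4.1683891 rad; a=sin²(Δφ/2)+cosφ1·cosφ2·sin²(Δλ/2)=0.6012307028; c=2·atan2(√a, √(1-a))=1.774667056; dist=6371·c=11306.404 ≈ 11306.4 km; running total=52141.2 km
Leg 5 bearing: y=sinΔλ·cosφ2=-0.69512203, x=cosφ1·sinφ2-sinφ1·cosφ2·cosΔλ=0.68979326; θ=atan2(y, x)=-45.2205° <0 so +360° → 314.7795° ≈ 314.8°
Leg 6: φ1=0.6225485, φ2=0.5238344, Δφ=-0.0987141, Δλ=-1.8924483 rad; a=sin²(Δφ/2)+cosφ1·cosφ2·sin²(Δλ/2)=0.4653573986; c=2·atan2(√a, √(1-a))=1.501455571; dist=6371·c=9565.773 ≈ 9565.8 km; running total=61707.0 km
Leg 6 bearing: y=sinΔλ·cosφ2=-0.82149904, x=cosφ1·sinφ2-sinφ1·cosφ2·cosΔλ=0.56598488; θ=atan2(y, x)=-55.4345° <0 so +360° → 304.5655° ≈ 304.6°

Leg 1: dist=9606.8 km, bearing=218.6°
Leg 2: dist=13641.2 km, bearing=80.1°
Leg 3: dist=1942.1 km, bearing=106.9°
Leg 4: dist=15644.7 km, bearing=348.2°
Leg 5: dist=11306.4 km, bearing=314.8°
Leg 6: dist=9565.8 km, bearing=304.6°
Total: 61707.0 km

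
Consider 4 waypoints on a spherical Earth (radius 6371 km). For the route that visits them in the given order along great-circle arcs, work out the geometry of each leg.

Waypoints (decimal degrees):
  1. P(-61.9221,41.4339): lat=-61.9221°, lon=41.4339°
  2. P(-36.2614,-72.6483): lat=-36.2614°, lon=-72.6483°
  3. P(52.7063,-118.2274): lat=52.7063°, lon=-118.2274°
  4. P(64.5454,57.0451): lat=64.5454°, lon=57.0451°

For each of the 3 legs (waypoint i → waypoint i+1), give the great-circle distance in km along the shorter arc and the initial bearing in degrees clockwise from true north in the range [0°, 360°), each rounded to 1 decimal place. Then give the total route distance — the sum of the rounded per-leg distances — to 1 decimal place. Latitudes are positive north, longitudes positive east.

Leg 1: dist=7613.4 km, bearing=232.3°
Leg 2: dist=10829.0 km, bearing=334.1°
Leg 3: dist=6970.9 km, bearing=2.3°
Total: 25413.3 km

Leg 1: φ1=-1.0807445, φ2=-0.6328808, Δφ=0.4478637, Δλ=-1.9911100 rad; a=sin²(Δφ/2)+cosφ1·cosφ2·sin²(Δλ/2)=0.3165004494; c=2·atan2(√a, √(1-a))=1.195015373; dist=6371·c=7613.443 ≈ 7613.4 km; running total=7613.4 km
Leg 1 bearing: y=sinΔλ·cosφ2=-0.73614504, x=cosφ1·sinφ2-sinφ1·cosφ2·cosΔλ=-0.56868457; θ=atan2(y, x)=-127.6867° <0 so +360° → 232.3133° ≈ 232.3°
Leg 2: φ1=-0.6328808, φ2=0.9198985, Δφ=1.5527793, Δλ=-0.7955054 rad; a=sin²(Δφ/2)+cosφ1·cosφ2·sin²(Δλ/2)=0.5642936924; c=2·atan2(√a, √(1-a))=1.699740734; dist=6371·c=10829.048 ≈ 10829.0 km; running total=18442.4 km
Leg 2 bearing: y=sinΔλ·cosφ2=-0.43274499, x=cosφ1·sinφ2-sinφ1·cosφ2·cosΔλ=0.89229875; θ=atan2(y, x)=-25.8724° <0 so +360° → 334.1276° ≈ 334.1°
Leg 3: φ1=0.9198985, φ2=1.1265297, Δφ=0.2066313, Δλ=3.0590822 rad; a=sin²(Δφ/2)+cosφ1·cosφ2·sin²(Δλ/2)=0.2706068828; c=2·atan2(√a, √(1-a))=1.094167623; dist=6371·c=6970.942 ≈ 6970.9 km; running total=25413.3 km
Leg 3 bearing: y=sinΔλ·cosφ2=0.03542241, x=cosφ1·sinφ2-sinφ1·cosφ2·cosΔλ=0.88784033; θ=atan2(y, x)=2.2847° ≈ 2.3°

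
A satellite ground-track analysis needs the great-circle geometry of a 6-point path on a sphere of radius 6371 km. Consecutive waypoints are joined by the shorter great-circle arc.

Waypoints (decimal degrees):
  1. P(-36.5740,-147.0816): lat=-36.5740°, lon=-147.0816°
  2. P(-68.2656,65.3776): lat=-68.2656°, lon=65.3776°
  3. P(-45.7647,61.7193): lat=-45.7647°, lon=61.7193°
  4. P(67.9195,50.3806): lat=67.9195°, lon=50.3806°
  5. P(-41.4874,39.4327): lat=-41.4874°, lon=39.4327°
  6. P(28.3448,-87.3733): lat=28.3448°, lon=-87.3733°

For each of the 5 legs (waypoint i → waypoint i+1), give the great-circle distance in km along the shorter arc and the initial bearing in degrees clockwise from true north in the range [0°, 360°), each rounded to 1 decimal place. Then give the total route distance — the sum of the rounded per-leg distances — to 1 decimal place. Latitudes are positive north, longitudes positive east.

Leg 1: φ1=-0.6383367, φ2=-1.1914595, Δφ=-0.5531228, Δλ=3.7081126 rad; a=sin²(Δφ/2)+cosφ1·cosφ2·sin²(Δλ/2)=0.3487132182; c=2·atan2(√a, √(1-a))=1.263404696; dist=6371·c=8049.151 ≈ 8049.2 km; running total=8049.2 km
Leg 1 bearing: y=sinΔλ·cosφ2=-0.19874204, x=cosφ1·sinφ2-sinφ1·cosφ2·cosΔλ=-0.93217533; θ=atan2(y, x)=-167.9646° <0 so +360° → 192.0354° ≈ 192.0°
Leg 2: φ1=-1.1914595, φ2=-0.7987447, Δφ=0.3927148, Δλ=-0.0638494 rad; a=sin²(Δφ/2)+cosφ1·cosφ2·sin²(Δλ/2)=0.0383264331; c=2·atan2(√a, √(1-a))=0.394087978; dist=6371·c=2510.735 ≈ 2510.7 km; running total=10559.9 km
Leg 2 bearing: y=sinΔλ·cosφ2=-0.04451149, x=cosφ1·sinφ2-sinφ1·cosφ2·cosΔλ=0.38137750; θ=atan2(y, x)=-6.6570° <0 so +360° → 353.3430° ≈ 353.3°
Leg 3: φ1=-0.7987447, φ2=1.1854189, Δφ=1.9841636, Δλ=-0.1978976 rad; a=sin²(Δφ/2)+cosφ1·cosφ2·sin²(Δλ/2)=0.7034067837; c=2·atan2(√a, √(1-a))=1.989759553; dist=6371·c=12676.758 ≈ 12676.8 km; running total=23236.7 km
Leg 3 bearing: y=sinΔλ·cosφ2=-0.07390687, x=cosφ1·sinφ2-sinφ1·cosφ2·cosΔλ=0.91051661; θ=atan2(y, x)=-4.6405° <0 so +360° → 355.3595° ≈ 355.4°
Leg 4: φ1=1.1854189, φ2=-0.7240917, Δφ=-1.9095106, Δλ=-0.1910769 rad; a=sin²(Δφ/2)+cosφ1·cosφ2·sin²(Δλ/2)=0.6686998244; c=2·atan2(√a, √(1-a))=1.914949522; dist=6371·c=12200.143 ≈ 12200.1 km; running total=35436.8 km
Leg 4 bearing: y=sinΔλ·cosφ2=-0.14226658, x=cosφ1·sinφ2-sinφ1·cosφ2·cosΔλ=-0.93054914; θ=atan2(y, x)=-171.3077° <0 so +360° → 188.6923° ≈ 188.7°
Leg 5: φ1=-0.7240917, φ2=0.4947101, Δφ=1.2188018, Δλ=-2.2131822 rad; a=sin²(Δφ/2)+cosφ1·cosφ2·sin²(Δλ/2)=0.8547515757; c=2·atan2(√a, √(1-a))=2.359589238; dist=6371·c=15032.943 ≈ 15032.9 km; running total=50469.7 km
Leg 5 bearing: y=sinΔλ·cosφ2=-0.70467358, x=cosφ1·sinφ2-sinφ1·cosφ2·cosΔλ=0.00635745; θ=atan2(y, x)=-89.4831° <0 so +360° → 270.5169° ≈ 270.5°

Leg 1: dist=8049.2 km, bearing=192.0°
Leg 2: dist=2510.7 km, bearing=353.3°
Leg 3: dist=12676.8 km, bearing=355.4°
Leg 4: dist=12200.1 km, bearing=188.7°
Leg 5: dist=15032.9 km, bearing=270.5°
Total: 50469.7 km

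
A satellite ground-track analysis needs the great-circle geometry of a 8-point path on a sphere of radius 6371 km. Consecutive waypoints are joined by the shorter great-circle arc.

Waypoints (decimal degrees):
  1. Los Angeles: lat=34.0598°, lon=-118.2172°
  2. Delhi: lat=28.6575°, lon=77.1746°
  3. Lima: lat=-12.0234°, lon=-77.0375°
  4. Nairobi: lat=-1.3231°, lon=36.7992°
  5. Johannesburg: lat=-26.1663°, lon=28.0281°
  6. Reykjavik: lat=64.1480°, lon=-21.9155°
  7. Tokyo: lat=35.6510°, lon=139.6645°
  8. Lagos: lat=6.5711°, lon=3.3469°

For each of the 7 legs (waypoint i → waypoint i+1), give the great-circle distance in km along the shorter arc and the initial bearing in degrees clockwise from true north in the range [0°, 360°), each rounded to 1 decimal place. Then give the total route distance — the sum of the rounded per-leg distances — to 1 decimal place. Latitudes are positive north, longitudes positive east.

Leg 1: dist=12855.7 km, bearing=345.0°
Leg 2: dist=16765.0 km, bearing=299.4°
Leg 3: dist=12562.4 km, bearing=96.7°
Leg 4: dist=2917.5 km, bearing=198.0°
Leg 5: dist=10934.5 km, bearing=340.3°
Leg 6: dist=8800.4 km, bearing=15.2°
Leg 7: dist=13469.8 km, bearing=306.7°
Total: 78305.3 km

Leg 1: φ1=0.5944557, φ2=0.5001677, Δφ=-0.0942879, Δλ=3.4102302 rad; a=sin²(Δφ/2)+cosφ1·cosφ2·sin²(Δλ/2)=0.7161536456; c=2·atan2(√a, √(1-a))=2.017846288; dist=6371·c=12855.699 ≈ 12855.7 km; running total=12855.7 km
Leg 1 bearing: y=sinΔλ·cosφ2=-0.23290498, x=cosφ1·sinφ2-sinφ1·cosφ2·cosΔλ=0.87112897; θ=atan2(y, x)=-14.9685° <0 so +360° → 345.0315° ≈ 345.0°
Leg 2: φ1=0.5001677, φ2=-0.2098479, Δφ=-0.7100156, Δλ=-2.6915089 rad; a=sin²(Δφ/2)+cosφ1·cosφ2·sin²(Δλ/2)=0.9363398136; c=2·atan2(√a, √(1-a))=2.631459766; dist=6371·c=16765.030 ≈ 16765.0 km; running total=29620.7 km
Leg 2 bearing: y=sinΔλ·cosφ2=-0.42549729, x=cosφ1·sinφ2-sinφ1·cosφ2·cosΔλ=0.23954608; θ=atan2(y, x)=-60.6214° <0 so +360° → 299.3786° ≈ 299.4°
Leg 3: φ1=-0.2098479, φ2=-0.0230925, Δφ=0.1867555, Δλ=1.9868252 rad; a=sin²(Δφ/2)+cosφ1·cosφ2·sin²(Δλ/2)=0.6951751591; c=2·atan2(√a, √(1-a))=1.971808394; dist=6371·c=12562.391 ≈ 12562.4 km; running total=42183.1 km
Leg 3 bearing: y=sinΔλ·cosφ2=0.91445712, x=cosφ1·sinφ2-sinφ1·cosφ2·cosΔλ=-0.10674646; θ=atan2(y, x)=96.6581° ≈ 96.7°
Leg 4: φ1=-0.0230925, φ2=-0.4566881, Δφ=-0.4335956, Δλ=-0.1530846 rad; a=sin²(Δφ/2)+cosφ1·cosφ2·sin²(Δλ/2)=0.0515161668; c=2·atan2(√a, √(1-a))=0.457934260; dist=6371·c=2917.499 ≈ 2917.5 km; running total=45100.6 km
Leg 4 bearing: y=sinΔλ·cosφ2=-0.13686013, x=cosφ1·sinφ2-sinφ1·cosφ2·cosΔλ=-0.42037877; θ=atan2(y, x)=-161.9666° <0 so +360° → 198.0334° ≈ 198.0°
Leg 5: φ1=-0.4566881, φ2=1.1195938, Δφ=1.5762819, Δλ=-0.8716803 rad; a=sin²(Δφ/2)+cosφ1·cosφ2·sin²(Δλ/2)=0.5724947580; c=2·atan2(√a, √(1-a))=1.716298703; dist=6371·c=10934.539 ≈ 10934.5 km; running total=56035.1 km
Leg 5 bearing: y=sinΔλ·cosφ2=-0.33375610, x=cosφ1·sinφ2-sinφ1·cosφ2·cosΔλ=0.93144238; θ=atan2(y, x)=-19.7137° <0 so +360° → 340.2863° ≈ 340.3°
Leg 6: φ1=1.1195938, φ2=0.6222273, Δφ=-0.4973665, Δλ=2.8201030 rad; a=sin²(Δφ/2)+cosφ1·cosφ2·sin²(Δλ/2)=0.4058270684; c=2·atan2(√a, √(1-a))=1.381318734; dist=6371·c=8800.382 ≈ 8800.4 km; running total=64835.5 km
Leg 6 bearing: y=sinΔλ·cosφ2=0.25675994, x=cosφ1·sinφ2-sinφ1·cosφ2·cosΔλ=0.94794523; θ=atan2(y, x)=15.1555° ≈ 15.2°
Leg 7: φ1=0.6222273, φ2=0.1146873, Δφ=-0.5075400, Δλ=-2.3791909 rad; a=sin²(Δφ/2)+cosφ1·cosφ2·sin²(Δλ/2)=0.7585417974; c=2·atan2(√a, √(1-a))=2.114236482; dist=6371·c=13469.801 ≈ 13469.8 km; running total=78305.3 km
Leg 7 bearing: y=sinΔλ·cosφ2=-0.68612308, x=cosφ1·sinφ2-sinφ1·cosφ2·cosΔλ=0.51172226; θ=atan2(y, x)=-53.2838° <0 so +360° → 306.7162° ≈ 306.7°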